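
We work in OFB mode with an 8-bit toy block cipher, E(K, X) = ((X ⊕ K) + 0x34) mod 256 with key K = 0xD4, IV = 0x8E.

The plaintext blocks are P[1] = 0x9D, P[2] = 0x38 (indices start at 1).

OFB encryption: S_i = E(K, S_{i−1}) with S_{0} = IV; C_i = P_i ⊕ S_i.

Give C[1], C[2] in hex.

C[1] = 0x13, C[2] = 0xB6

C[1]: S = E(K, 0x8E) = 0x8E; 0x9D ⊕ 0x8E = 0x13.
C[2]: S = E(K, 0x8E) = 0x8E; 0x38 ⊕ 0x8E = 0xB6.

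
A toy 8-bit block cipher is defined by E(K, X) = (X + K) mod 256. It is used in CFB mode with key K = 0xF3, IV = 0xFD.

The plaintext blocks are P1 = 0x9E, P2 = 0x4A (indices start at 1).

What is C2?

C2 = 0x2B

CFB encryption: C_i = P_i ⊕ E(K, C_{i−1}), with C_{0} = IV.
C1: E(K, 0xFD) = 0xF0; 0x9E ⊕ 0xF0 = 0x6E.
C2: E(K, 0x6E) = 0x61; 0x4A ⊕ 0x61 = 0x2B.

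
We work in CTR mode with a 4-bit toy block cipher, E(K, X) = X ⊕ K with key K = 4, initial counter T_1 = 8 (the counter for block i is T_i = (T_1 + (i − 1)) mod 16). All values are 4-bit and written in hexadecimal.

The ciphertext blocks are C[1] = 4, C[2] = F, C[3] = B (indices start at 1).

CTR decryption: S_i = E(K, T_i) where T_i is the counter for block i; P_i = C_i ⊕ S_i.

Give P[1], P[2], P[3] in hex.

P[1]: T = 8, S = E(K, T) = C; 4 ⊕ C = 8.
P[2]: T = 9, S = E(K, T) = D; F ⊕ D = 2.
P[3]: T = A, S = E(K, T) = E; B ⊕ E = 5.

P[1] = 8, P[2] = 2, P[3] = 5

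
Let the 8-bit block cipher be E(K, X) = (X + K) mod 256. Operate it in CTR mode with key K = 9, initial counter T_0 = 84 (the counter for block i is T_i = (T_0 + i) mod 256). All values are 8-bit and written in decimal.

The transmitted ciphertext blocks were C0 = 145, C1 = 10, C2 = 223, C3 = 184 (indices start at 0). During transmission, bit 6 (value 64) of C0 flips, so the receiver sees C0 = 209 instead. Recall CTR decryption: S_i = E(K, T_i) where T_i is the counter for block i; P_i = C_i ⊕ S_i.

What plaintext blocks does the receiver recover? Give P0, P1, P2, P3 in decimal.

Only C0 changed, to 209. In CTR, a change in C_i flips the same bit in P_i only; the keystream is unaffected. Decrypting the received ciphertext:
P0: T = 84, S = E(K, T) = 93; 209 ⊕ 93 = 140.
P1: T = 85, S = E(K, T) = 94; 10 ⊕ 94 = 84.
P2: T = 86, S = E(K, T) = 95; 223 ⊕ 95 = 128.
P3: T = 87, S = E(K, T) = 96; 184 ⊕ 96 = 216.
Blocks that differ from the original plaintext: P0.

P0 = 140, P1 = 84, P2 = 128, P3 = 216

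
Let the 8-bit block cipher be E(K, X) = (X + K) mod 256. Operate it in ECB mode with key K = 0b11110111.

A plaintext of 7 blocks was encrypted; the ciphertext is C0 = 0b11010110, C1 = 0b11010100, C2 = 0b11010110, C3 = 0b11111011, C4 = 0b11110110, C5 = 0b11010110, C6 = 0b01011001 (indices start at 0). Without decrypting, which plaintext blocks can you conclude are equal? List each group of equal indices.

ECB encrypts each block independently with the same key, so equal ciphertext blocks imply equal plaintext blocks.
C0 = C2 = C5 = 0b11010110, so P0 = P2 = P5.

P0 = P2 = P5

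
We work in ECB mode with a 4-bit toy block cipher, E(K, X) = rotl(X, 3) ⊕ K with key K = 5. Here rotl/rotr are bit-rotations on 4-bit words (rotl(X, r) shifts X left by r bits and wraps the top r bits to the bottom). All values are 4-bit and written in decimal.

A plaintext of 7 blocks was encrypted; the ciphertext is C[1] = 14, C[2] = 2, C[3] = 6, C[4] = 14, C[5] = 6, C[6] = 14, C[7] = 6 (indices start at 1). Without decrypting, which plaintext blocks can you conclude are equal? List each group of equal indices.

P[1] = P[4] = P[6]; P[3] = P[5] = P[7]

ECB encrypts each block independently with the same key, so equal ciphertext blocks imply equal plaintext blocks.
C[1] = C[4] = C[6] = 14, so P[1] = P[4] = P[6].
C[3] = C[5] = C[7] = 6, so P[3] = P[5] = P[7].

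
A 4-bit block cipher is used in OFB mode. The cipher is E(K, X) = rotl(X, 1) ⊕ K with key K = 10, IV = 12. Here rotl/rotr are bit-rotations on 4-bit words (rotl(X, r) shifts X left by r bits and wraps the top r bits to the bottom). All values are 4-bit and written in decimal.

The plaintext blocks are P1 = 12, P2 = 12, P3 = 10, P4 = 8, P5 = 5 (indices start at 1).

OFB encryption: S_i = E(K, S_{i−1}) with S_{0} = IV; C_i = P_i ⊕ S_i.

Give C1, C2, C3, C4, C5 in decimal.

C1: S = E(K, 12) = 3; 12 ⊕ 3 = 15.
C2: S = E(K, 3) = 12; 12 ⊕ 12 = 0.
C3: S = E(K, 12) = 3; 10 ⊕ 3 = 9.
C4: S = E(K, 3) = 12; 8 ⊕ 12 = 4.
C5: S = E(K, 12) = 3; 5 ⊕ 3 = 6.

C1 = 15, C2 = 0, C3 = 9, C4 = 4, C5 = 6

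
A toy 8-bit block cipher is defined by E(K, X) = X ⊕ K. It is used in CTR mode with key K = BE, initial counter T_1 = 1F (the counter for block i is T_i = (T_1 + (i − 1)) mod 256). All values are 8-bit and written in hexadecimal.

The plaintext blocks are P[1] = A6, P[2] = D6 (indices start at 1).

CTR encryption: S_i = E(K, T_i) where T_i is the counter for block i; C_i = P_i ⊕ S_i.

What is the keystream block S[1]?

C[1]: T = 1F, S = E(K, T) = A1; A6 ⊕ A1 = 07.
So S[1] = A1.

A1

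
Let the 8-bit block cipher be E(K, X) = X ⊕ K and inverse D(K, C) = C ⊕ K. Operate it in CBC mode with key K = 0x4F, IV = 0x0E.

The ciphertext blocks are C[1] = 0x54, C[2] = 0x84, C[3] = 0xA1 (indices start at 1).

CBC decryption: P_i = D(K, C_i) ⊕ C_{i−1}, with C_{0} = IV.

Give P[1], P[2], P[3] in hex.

P[1]: D(K, 0x54) = 0x1B; 0x1B ⊕ 0x0E = 0x15.
P[2]: D(K, 0x84) = 0xCB; 0xCB ⊕ 0x54 = 0x9F.
P[3]: D(K, 0xA1) = 0xEE; 0xEE ⊕ 0x84 = 0x6A.

P[1] = 0x15, P[2] = 0x9F, P[3] = 0x6A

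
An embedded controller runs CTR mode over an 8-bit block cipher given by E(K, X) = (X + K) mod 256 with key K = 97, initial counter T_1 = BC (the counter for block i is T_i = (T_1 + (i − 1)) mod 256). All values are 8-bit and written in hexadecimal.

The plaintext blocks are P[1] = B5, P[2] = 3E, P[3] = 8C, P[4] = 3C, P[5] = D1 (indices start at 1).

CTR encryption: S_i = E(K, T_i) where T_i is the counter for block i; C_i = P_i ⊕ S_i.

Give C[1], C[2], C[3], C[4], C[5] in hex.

C[1]: T = BC, S = E(K, T) = 53; B5 ⊕ 53 = E6.
C[2]: T = BD, S = E(K, T) = 54; 3E ⊕ 54 = 6A.
C[3]: T = BE, S = E(K, T) = 55; 8C ⊕ 55 = D9.
C[4]: T = BF, S = E(K, T) = 56; 3C ⊕ 56 = 6A.
C[5]: T = C0, S = E(K, T) = 57; D1 ⊕ 57 = 86.

C[1] = E6, C[2] = 6A, C[3] = D9, C[4] = 6A, C[5] = 86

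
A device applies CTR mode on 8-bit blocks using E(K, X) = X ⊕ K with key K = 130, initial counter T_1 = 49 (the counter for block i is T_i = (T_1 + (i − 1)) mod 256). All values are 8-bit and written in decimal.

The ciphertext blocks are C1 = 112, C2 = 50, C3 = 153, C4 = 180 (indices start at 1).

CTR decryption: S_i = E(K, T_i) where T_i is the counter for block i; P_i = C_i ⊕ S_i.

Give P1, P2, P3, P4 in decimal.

P1: T = 49, S = E(K, T) = 179; 112 ⊕ 179 = 195.
P2: T = 50, S = E(K, T) = 176; 50 ⊕ 176 = 130.
P3: T = 51, S = E(K, T) = 177; 153 ⊕ 177 = 40.
P4: T = 52, S = E(K, T) = 182; 180 ⊕ 182 = 2.

P1 = 195, P2 = 130, P3 = 40, P4 = 2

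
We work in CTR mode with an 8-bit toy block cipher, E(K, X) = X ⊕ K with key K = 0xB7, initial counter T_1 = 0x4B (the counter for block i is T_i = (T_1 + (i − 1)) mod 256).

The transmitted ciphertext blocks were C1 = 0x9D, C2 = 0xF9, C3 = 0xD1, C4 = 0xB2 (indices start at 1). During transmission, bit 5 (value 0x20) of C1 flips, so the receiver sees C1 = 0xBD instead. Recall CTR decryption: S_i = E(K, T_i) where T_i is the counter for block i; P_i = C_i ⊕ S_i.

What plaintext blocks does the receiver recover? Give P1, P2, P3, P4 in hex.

P1 = 0x41, P2 = 0x02, P3 = 0x2B, P4 = 0x4B

Only C1 changed, to 0xBD. In CTR, a change in C_i flips the same bit in P_i only; the keystream is unaffected. Decrypting the received ciphertext:
P1: T = 0x4B, S = E(K, T) = 0xFC; 0xBD ⊕ 0xFC = 0x41.
P2: T = 0x4C, S = E(K, T) = 0xFB; 0xF9 ⊕ 0xFB = 0x02.
P3: T = 0x4D, S = E(K, T) = 0xFA; 0xD1 ⊕ 0xFA = 0x2B.
P4: T = 0x4E, S = E(K, T) = 0xF9; 0xB2 ⊕ 0xF9 = 0x4B.
Blocks that differ from the original plaintext: P1.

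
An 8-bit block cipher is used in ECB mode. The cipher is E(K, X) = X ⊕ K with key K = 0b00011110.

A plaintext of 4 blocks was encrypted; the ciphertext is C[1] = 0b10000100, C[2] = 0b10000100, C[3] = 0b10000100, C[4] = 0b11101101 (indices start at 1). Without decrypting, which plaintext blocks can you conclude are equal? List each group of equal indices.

P[1] = P[2] = P[3]

ECB encrypts each block independently with the same key, so equal ciphertext blocks imply equal plaintext blocks.
C[1] = C[2] = C[3] = 0b10000100, so P[1] = P[2] = P[3].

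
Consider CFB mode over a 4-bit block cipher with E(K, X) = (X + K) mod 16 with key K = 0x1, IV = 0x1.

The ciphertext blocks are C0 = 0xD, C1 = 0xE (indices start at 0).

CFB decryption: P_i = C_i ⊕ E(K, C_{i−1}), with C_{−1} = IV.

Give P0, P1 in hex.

P0 = 0xF, P1 = 0x0

P0: E(K, 0x1) = 0x2; 0xD ⊕ 0x2 = 0xF.
P1: E(K, 0xD) = 0xE; 0xE ⊕ 0xE = 0x0.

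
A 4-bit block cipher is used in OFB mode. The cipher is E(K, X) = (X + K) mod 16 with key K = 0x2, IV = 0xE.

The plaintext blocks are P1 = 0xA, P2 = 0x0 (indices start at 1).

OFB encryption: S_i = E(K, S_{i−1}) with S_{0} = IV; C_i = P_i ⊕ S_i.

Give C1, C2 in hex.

C1 = 0xA, C2 = 0x2

C1: S = E(K, 0xE) = 0x0; 0xA ⊕ 0x0 = 0xA.
C2: S = E(K, 0x0) = 0x2; 0x0 ⊕ 0x2 = 0x2.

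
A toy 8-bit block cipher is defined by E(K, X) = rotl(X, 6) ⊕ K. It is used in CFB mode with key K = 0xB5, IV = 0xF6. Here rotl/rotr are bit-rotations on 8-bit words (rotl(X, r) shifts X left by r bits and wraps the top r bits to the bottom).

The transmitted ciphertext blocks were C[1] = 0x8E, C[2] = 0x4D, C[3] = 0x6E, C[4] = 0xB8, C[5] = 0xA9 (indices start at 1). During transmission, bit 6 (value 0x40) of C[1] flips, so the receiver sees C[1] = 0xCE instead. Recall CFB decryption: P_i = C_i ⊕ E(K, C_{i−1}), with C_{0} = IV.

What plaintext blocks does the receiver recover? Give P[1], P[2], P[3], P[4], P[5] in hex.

Only C[1] changed, to 0xCE. In CFB, a change in C_i flips the same bit in P_i and garbles P_{i+1}. Decrypting the received ciphertext:
P[1]: E(K, 0xF6) = 0x08; 0xCE ⊕ 0x08 = 0xC6.
P[2]: E(K, 0xCE) = 0x06; 0x4D ⊕ 0x06 = 0x4B.
P[3]: E(K, 0x4D) = 0xE6; 0x6E ⊕ 0xE6 = 0x88.
P[4]: E(K, 0x6E) = 0x2E; 0xB8 ⊕ 0x2E = 0x96.
P[5]: E(K, 0xB8) = 0x9B; 0xA9 ⊕ 0x9B = 0x32.
Blocks that differ from the original plaintext: P[1], P[2].

P[1] = 0xC6, P[2] = 0x4B, P[3] = 0x88, P[4] = 0x96, P[5] = 0x32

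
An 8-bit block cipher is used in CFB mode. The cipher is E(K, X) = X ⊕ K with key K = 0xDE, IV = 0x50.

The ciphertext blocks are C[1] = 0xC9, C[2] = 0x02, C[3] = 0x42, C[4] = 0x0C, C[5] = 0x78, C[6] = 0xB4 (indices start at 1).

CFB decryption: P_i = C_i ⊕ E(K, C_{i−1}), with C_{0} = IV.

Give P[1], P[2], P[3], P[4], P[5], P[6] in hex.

P[1]: E(K, 0x50) = 0x8E; 0xC9 ⊕ 0x8E = 0x47.
P[2]: E(K, 0xC9) = 0x17; 0x02 ⊕ 0x17 = 0x15.
P[3]: E(K, 0x02) = 0xDC; 0x42 ⊕ 0xDC = 0x9E.
P[4]: E(K, 0x42) = 0x9C; 0x0C ⊕ 0x9C = 0x90.
P[5]: E(K, 0x0C) = 0xD2; 0x78 ⊕ 0xD2 = 0xAA.
P[6]: E(K, 0x78) = 0xA6; 0xB4 ⊕ 0xA6 = 0x12.

P[1] = 0x47, P[2] = 0x15, P[3] = 0x9E, P[4] = 0x90, P[5] = 0xAA, P[6] = 0x12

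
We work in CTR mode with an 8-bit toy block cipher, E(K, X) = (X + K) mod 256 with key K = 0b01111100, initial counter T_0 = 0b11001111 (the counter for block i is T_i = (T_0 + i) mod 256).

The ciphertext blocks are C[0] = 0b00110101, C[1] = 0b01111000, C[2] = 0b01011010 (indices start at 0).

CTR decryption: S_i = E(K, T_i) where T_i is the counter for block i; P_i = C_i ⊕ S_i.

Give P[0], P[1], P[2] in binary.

P[0]: T = 0b11001111, S = E(K, T) = 0b01001011; 0b00110101 ⊕ 0b01001011 = 0b01111110.
P[1]: T = 0b11010000, S = E(K, T) = 0b01001100; 0b01111000 ⊕ 0b01001100 = 0b00110100.
P[2]: T = 0b11010001, S = E(K, T) = 0b01001101; 0b01011010 ⊕ 0b01001101 = 0b00010111.

P[0] = 0b01111110, P[1] = 0b00110100, P[2] = 0b00010111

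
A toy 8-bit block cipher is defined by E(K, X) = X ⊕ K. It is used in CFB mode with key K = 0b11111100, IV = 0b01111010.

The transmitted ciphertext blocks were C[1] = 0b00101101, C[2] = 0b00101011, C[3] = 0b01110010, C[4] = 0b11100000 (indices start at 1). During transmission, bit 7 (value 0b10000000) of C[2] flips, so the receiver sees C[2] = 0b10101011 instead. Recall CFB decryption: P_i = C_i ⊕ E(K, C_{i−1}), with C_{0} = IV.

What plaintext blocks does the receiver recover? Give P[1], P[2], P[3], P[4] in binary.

P[1] = 0b10101011, P[2] = 0b01111010, P[3] = 0b00100101, P[4] = 0b01101110

Only C[2] changed, to 0b10101011. In CFB, a change in C_i flips the same bit in P_i and garbles P_{i+1}. Decrypting the received ciphertext:
P[1]: E(K, 0b01111010) = 0b10000110; 0b00101101 ⊕ 0b10000110 = 0b10101011.
P[2]: E(K, 0b00101101) = 0b11010001; 0b10101011 ⊕ 0b11010001 = 0b01111010.
P[3]: E(K, 0b10101011) = 0b01010111; 0b01110010 ⊕ 0b01010111 = 0b00100101.
P[4]: E(K, 0b01110010) = 0b10001110; 0b11100000 ⊕ 0b10001110 = 0b01101110.
Blocks that differ from the original plaintext: P[2], P[3].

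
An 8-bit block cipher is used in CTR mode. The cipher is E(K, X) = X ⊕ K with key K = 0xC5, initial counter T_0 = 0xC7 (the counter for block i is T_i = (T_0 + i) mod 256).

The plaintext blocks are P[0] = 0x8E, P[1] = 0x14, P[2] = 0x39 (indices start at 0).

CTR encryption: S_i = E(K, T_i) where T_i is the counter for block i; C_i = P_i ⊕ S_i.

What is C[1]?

C[1] = 0x19

C[0]: T = 0xC7, S = E(K, T) = 0x02; 0x8E ⊕ 0x02 = 0x8C.
C[1]: T = 0xC8, S = E(K, T) = 0x0D; 0x14 ⊕ 0x0D = 0x19.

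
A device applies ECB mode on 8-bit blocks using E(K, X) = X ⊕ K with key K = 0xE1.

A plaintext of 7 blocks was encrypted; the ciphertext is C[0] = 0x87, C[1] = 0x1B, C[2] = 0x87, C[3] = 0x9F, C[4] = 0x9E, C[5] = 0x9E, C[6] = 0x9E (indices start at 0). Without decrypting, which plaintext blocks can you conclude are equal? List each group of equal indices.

P[0] = P[2]; P[4] = P[5] = P[6]

ECB encrypts each block independently with the same key, so equal ciphertext blocks imply equal plaintext blocks.
C[0] = C[2] = 0x87, so P[0] = P[2].
C[4] = C[5] = C[6] = 0x9E, so P[4] = P[5] = P[6].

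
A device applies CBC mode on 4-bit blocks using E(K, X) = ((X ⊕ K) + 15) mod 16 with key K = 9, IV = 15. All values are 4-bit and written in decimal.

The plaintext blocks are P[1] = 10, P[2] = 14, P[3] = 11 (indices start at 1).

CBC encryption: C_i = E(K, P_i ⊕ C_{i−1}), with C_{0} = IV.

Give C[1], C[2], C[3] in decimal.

C[1] = 11, C[2] = 11, C[3] = 8

C[1]: P[1] ⊕ 15 = 5; E(K, 5) = 11.
C[2]: P[2] ⊕ 11 = 5; E(K, 5) = 11.
C[3]: P[3] ⊕ 11 = 0; E(K, 0) = 8.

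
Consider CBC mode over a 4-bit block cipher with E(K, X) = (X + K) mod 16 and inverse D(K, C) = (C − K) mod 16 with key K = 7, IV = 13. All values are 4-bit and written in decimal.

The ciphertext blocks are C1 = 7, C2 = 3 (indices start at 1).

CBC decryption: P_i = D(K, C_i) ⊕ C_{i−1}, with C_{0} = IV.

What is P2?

P2: D(K, 3) = 12; 12 ⊕ 7 = 11.

P2 = 11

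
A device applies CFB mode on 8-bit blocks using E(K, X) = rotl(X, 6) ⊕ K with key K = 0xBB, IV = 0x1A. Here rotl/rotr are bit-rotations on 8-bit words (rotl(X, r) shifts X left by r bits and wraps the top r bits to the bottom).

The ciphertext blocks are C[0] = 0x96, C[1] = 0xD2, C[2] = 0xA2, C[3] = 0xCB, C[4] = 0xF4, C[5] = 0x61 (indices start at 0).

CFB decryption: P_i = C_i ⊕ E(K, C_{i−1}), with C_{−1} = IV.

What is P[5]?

P[5]: E(K, 0xF4) = 0x86; 0x61 ⊕ 0x86 = 0xE7.

P[5] = 0xE7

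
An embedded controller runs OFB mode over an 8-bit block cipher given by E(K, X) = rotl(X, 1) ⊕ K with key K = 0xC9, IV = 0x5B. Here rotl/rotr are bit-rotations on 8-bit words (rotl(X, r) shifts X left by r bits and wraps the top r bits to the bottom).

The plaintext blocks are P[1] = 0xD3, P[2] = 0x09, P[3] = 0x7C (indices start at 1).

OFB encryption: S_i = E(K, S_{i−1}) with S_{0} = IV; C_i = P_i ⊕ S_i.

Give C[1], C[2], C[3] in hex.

C[1] = 0xAC, C[2] = 0x3E, C[3] = 0xDB

C[1]: S = E(K, 0x5B) = 0x7F; 0xD3 ⊕ 0x7F = 0xAC.
C[2]: S = E(K, 0x7F) = 0x37; 0x09 ⊕ 0x37 = 0x3E.
C[3]: S = E(K, 0x37) = 0xA7; 0x7C ⊕ 0xA7 = 0xDB.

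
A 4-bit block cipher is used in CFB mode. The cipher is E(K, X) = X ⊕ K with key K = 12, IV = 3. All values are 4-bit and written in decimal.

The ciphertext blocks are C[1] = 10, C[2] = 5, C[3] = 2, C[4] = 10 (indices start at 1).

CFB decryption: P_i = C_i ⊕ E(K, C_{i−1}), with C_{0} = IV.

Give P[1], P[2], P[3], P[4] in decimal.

P[1]: E(K, 3) = 15; 10 ⊕ 15 = 5.
P[2]: E(K, 10) = 6; 5 ⊕ 6 = 3.
P[3]: E(K, 5) = 9; 2 ⊕ 9 = 11.
P[4]: E(K, 2) = 14; 10 ⊕ 14 = 4.

P[1] = 5, P[2] = 3, P[3] = 11, P[4] = 4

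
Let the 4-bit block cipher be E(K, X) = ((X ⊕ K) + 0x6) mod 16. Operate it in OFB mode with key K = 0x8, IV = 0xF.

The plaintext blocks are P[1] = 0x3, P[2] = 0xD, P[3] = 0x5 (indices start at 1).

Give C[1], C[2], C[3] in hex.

OFB encryption: S_i = E(K, S_{i−1}) with S_{0} = IV; C_i = P_i ⊕ S_i.
C[1]: S = E(K, 0xF) = 0xD; 0x3 ⊕ 0xD = 0xE.
C[2]: S = E(K, 0xD) = 0xB; 0xD ⊕ 0xB = 0x6.
C[3]: S = E(K, 0xB) = 0x9; 0x5 ⊕ 0x9 = 0xC.

C[1] = 0xE, C[2] = 0x6, C[3] = 0xC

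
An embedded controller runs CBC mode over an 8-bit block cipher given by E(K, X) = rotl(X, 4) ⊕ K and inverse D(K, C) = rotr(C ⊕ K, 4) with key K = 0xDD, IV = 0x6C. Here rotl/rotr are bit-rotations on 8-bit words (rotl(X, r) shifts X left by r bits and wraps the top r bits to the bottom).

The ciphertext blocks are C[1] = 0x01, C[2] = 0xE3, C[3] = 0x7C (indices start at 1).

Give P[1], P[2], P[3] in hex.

CBC decryption: P_i = D(K, C_i) ⊕ C_{i−1}, with C_{0} = IV.
P[1]: D(K, 0x01) = 0xCD; 0xCD ⊕ 0x6C = 0xA1.
P[2]: D(K, 0xE3) = 0xE3; 0xE3 ⊕ 0x01 = 0xE2.
P[3]: D(K, 0x7C) = 0x1A; 0x1A ⊕ 0xE3 = 0xF9.

P[1] = 0xA1, P[2] = 0xE2, P[3] = 0xF9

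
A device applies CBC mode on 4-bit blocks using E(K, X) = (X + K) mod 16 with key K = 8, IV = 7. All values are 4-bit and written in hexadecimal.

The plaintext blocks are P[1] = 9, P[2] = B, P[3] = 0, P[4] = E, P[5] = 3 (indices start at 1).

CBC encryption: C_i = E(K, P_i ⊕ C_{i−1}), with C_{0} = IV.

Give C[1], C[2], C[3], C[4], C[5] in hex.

C[1] = 6, C[2] = 5, C[3] = D, C[4] = B, C[5] = 0

C[1]: P[1] ⊕ 7 = E; E(K, E) = 6.
C[2]: P[2] ⊕ 6 = D; E(K, D) = 5.
C[3]: P[3] ⊕ 5 = 5; E(K, 5) = D.
C[4]: P[4] ⊕ D = 3; E(K, 3) = B.
C[5]: P[5] ⊕ B = 8; E(K, 8) = 0.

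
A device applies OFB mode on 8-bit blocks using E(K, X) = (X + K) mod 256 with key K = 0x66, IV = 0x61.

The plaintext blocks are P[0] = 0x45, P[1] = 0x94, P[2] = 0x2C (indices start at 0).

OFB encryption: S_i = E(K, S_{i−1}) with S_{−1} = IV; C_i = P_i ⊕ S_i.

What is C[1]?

C[1] = 0xB9

C[0]: S = E(K, 0x61) = 0xC7; 0x45 ⊕ 0xC7 = 0x82.
C[1]: S = E(K, 0xC7) = 0x2D; 0x94 ⊕ 0x2D = 0xB9.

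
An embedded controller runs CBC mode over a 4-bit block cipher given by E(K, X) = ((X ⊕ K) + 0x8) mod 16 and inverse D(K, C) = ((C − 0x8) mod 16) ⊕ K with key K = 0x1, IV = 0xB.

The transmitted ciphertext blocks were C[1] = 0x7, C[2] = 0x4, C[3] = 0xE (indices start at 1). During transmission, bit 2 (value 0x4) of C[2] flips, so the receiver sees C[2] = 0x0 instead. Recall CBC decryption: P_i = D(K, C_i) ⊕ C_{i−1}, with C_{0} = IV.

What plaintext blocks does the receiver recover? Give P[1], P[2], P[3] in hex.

Only C[2] changed, to 0x0. In CBC, a change in C_i garbles P_i and flips the same bit in P_{i+1}. Decrypting the received ciphertext:
P[1]: D(K, 0x7) = 0xE; 0xE ⊕ 0xB = 0x5.
P[2]: D(K, 0x0) = 0x9; 0x9 ⊕ 0x7 = 0xE.
P[3]: D(K, 0xE) = 0x7; 0x7 ⊕ 0x0 = 0x7.
Blocks that differ from the original plaintext: P[2], P[3].

P[1] = 0x5, P[2] = 0xE, P[3] = 0x7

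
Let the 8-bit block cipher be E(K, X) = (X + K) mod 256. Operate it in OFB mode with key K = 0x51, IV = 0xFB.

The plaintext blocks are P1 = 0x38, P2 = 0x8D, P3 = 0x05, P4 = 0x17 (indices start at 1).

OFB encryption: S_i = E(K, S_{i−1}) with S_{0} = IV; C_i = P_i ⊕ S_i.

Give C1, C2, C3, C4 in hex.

C1 = 0x74, C2 = 0x10, C3 = 0xEB, C4 = 0x28

C1: S = E(K, 0xFB) = 0x4C; 0x38 ⊕ 0x4C = 0x74.
C2: S = E(K, 0x4C) = 0x9D; 0x8D ⊕ 0x9D = 0x10.
C3: S = E(K, 0x9D) = 0xEE; 0x05 ⊕ 0xEE = 0xEB.
C4: S = E(K, 0xEE) = 0x3F; 0x17 ⊕ 0x3F = 0x28.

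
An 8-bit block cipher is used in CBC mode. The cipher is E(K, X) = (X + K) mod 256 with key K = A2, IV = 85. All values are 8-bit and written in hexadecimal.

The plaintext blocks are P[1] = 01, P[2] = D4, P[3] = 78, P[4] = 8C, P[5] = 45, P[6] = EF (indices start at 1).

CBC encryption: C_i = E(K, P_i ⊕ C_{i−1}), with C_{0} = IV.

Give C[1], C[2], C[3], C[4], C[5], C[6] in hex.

C[1]: P[1] ⊕ 85 = 84; E(K, 84) = 26.
C[2]: P[2] ⊕ 26 = F2; E(K, F2) = 94.
C[3]: P[3] ⊕ 94 = EC; E(K, EC) = 8E.
C[4]: P[4] ⊕ 8E = 02; E(K, 02) = A4.
C[5]: P[5] ⊕ A4 = E1; E(K, E1) = 83.
C[6]: P[6] ⊕ 83 = 6C; E(K, 6C) = 0E.

C[1] = 26, C[2] = 94, C[3] = 8E, C[4] = A4, C[5] = 83, C[6] = 0E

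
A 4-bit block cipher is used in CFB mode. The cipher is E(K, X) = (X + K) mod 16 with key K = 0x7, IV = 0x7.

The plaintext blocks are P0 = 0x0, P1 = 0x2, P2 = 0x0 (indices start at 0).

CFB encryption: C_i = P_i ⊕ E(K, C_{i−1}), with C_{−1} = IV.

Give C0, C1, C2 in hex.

C0 = 0xE, C1 = 0x7, C2 = 0xE

C0: E(K, 0x7) = 0xE; 0x0 ⊕ 0xE = 0xE.
C1: E(K, 0xE) = 0x5; 0x2 ⊕ 0x5 = 0x7.
C2: E(K, 0x7) = 0xE; 0x0 ⊕ 0xE = 0xE.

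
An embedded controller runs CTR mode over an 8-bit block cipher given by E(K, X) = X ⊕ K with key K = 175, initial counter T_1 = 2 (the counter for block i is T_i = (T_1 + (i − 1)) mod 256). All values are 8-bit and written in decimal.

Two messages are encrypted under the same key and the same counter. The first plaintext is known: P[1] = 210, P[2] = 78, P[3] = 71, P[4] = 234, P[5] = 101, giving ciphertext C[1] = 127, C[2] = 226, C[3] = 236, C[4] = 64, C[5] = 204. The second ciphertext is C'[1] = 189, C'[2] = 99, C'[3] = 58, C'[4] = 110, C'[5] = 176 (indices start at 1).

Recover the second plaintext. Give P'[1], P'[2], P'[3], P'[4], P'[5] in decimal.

In CTR with a reused counter, both messages share the same keystream S_i, so C_i ⊕ C'_i = P_i ⊕ P'_i and thus P'_i = P_i ⊕ C_i ⊕ C'_i.
P'[1]: 210 ⊕ 127 ⊕ 189 = 16.
P'[2]: 78 ⊕ 226 ⊕ 99 = 207.
P'[3]: 71 ⊕ 236 ⊕ 58 = 145.
P'[4]: 234 ⊕ 64 ⊕ 110 = 196.
P'[5]: 101 ⊕ 204 ⊕ 176 = 25.

P'[1] = 16, P'[2] = 207, P'[3] = 145, P'[4] = 196, P'[5] = 25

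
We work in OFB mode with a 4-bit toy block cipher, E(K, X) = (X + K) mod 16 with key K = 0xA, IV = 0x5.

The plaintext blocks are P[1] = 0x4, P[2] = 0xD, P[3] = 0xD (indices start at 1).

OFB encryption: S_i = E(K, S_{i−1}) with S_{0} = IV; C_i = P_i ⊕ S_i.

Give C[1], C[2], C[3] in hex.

C[1]: S = E(K, 0x5) = 0xF; 0x4 ⊕ 0xF = 0xB.
C[2]: S = E(K, 0xF) = 0x9; 0xD ⊕ 0x9 = 0x4.
C[3]: S = E(K, 0x9) = 0x3; 0xD ⊕ 0x3 = 0xE.

C[1] = 0xB, C[2] = 0x4, C[3] = 0xE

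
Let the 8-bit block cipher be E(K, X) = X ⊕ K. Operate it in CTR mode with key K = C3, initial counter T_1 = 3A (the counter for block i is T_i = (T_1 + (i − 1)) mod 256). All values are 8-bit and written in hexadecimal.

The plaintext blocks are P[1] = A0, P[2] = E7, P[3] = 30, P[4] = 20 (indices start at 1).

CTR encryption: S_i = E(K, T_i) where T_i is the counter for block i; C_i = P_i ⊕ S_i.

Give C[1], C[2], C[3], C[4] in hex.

C[1] = 59, C[2] = 1F, C[3] = CF, C[4] = DE

C[1]: T = 3A, S = E(K, T) = F9; A0 ⊕ F9 = 59.
C[2]: T = 3B, S = E(K, T) = F8; E7 ⊕ F8 = 1F.
C[3]: T = 3C, S = E(K, T) = FF; 30 ⊕ FF = CF.
C[4]: T = 3D, S = E(K, T) = FE; 20 ⊕ FE = DE.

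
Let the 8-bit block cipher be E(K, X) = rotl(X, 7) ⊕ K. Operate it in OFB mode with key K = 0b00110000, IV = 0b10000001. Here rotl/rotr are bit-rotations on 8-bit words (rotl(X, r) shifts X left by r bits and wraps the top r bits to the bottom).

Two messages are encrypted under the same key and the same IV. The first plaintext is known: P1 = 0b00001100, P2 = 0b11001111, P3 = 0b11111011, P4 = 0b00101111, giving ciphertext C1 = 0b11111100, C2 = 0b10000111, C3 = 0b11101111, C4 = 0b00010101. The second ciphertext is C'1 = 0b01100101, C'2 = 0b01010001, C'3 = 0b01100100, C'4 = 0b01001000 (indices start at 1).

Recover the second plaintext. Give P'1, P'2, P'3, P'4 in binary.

P'1 = 0b10010101, P'2 = 0b00011001, P'3 = 0b01110000, P'4 = 0b01110010

In OFB with a reused IV, both messages share the same keystream S_i, so C_i ⊕ C'_i = P_i ⊕ P'_i and thus P'_i = P_i ⊕ C_i ⊕ C'_i.
P'1: 0b00001100 ⊕ 0b11111100 ⊕ 0b01100101 = 0b10010101.
P'2: 0b11001111 ⊕ 0b10000111 ⊕ 0b01010001 = 0b00011001.
P'3: 0b11111011 ⊕ 0b11101111 ⊕ 0b01100100 = 0b01110000.
P'4: 0b00101111 ⊕ 0b00010101 ⊕ 0b01001000 = 0b01110010.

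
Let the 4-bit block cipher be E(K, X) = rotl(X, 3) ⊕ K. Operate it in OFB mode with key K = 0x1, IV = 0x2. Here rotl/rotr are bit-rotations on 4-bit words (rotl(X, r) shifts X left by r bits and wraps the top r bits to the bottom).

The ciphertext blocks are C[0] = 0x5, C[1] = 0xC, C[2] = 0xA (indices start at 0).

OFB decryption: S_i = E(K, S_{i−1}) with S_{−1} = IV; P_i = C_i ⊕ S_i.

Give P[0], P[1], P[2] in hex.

P[0] = 0x5, P[1] = 0xD, P[2] = 0x3

P[0]: S = E(K, 0x2) = 0x0; 0x5 ⊕ 0x0 = 0x5.
P[1]: S = E(K, 0x0) = 0x1; 0xC ⊕ 0x1 = 0xD.
P[2]: S = E(K, 0x1) = 0x9; 0xA ⊕ 0x9 = 0x3.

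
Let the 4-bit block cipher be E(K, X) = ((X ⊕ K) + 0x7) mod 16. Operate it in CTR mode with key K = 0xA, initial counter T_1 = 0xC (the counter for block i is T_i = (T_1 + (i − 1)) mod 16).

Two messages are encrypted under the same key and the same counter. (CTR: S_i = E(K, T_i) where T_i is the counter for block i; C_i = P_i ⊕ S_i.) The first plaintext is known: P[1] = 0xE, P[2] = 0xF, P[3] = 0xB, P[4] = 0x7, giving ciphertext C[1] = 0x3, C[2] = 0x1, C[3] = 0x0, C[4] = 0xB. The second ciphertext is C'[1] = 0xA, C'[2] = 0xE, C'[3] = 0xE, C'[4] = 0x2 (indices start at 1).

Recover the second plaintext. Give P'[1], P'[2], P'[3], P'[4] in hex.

In CTR with a reused counter, both messages share the same keystream S_i, so C_i ⊕ C'_i = P_i ⊕ P'_i and thus P'_i = P_i ⊕ C_i ⊕ C'_i.
P'[1]: 0xE ⊕ 0x3 ⊕ 0xA = 0x7.
P'[2]: 0xF ⊕ 0x1 ⊕ 0xE = 0x0.
P'[3]: 0xB ⊕ 0x0 ⊕ 0xE = 0x5.
P'[4]: 0x7 ⊕ 0xB ⊕ 0x2 = 0xE.

P'[1] = 0x7, P'[2] = 0x0, P'[3] = 0x5, P'[4] = 0xE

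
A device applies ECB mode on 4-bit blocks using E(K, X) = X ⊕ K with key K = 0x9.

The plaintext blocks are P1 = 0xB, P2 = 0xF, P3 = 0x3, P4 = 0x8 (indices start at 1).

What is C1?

C1 = 0x2

ECB encryption: C_i = E(K, P_i).
C1: E(K, 0xB) = 0x2.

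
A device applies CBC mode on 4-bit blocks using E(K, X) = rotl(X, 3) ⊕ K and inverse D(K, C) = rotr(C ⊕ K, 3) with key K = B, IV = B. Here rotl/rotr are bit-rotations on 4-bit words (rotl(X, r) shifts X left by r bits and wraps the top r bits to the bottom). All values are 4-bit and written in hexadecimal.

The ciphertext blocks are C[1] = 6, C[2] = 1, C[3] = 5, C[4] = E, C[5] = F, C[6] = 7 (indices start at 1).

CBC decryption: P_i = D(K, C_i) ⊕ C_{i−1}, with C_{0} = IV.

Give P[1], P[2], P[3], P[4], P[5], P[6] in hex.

P[1] = 0, P[2] = 3, P[3] = C, P[4] = F, P[5] = 6, P[6] = 6

P[1]: D(K, 6) = B; B ⊕ B = 0.
P[2]: D(K, 1) = 5; 5 ⊕ 6 = 3.
P[3]: D(K, 5) = D; D ⊕ 1 = C.
P[4]: D(K, E) = A; A ⊕ 5 = F.
P[5]: D(K, F) = 8; 8 ⊕ E = 6.
P[6]: D(K, 7) = 9; 9 ⊕ F = 6.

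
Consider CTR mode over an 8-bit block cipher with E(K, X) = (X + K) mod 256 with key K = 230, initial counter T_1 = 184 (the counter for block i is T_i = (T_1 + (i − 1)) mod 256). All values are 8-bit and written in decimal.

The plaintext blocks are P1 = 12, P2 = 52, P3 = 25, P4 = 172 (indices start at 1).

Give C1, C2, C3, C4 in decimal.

CTR encryption: S_i = E(K, T_i) where T_i is the counter for block i; C_i = P_i ⊕ S_i.
C1: T = 184, S = E(K, T) = 158; 12 ⊕ 158 = 146.
C2: T = 185, S = E(K, T) = 159; 52 ⊕ 159 = 171.
C3: T = 186, S = E(K, T) = 160; 25 ⊕ 160 = 185.
C4: T = 187, S = E(K, T) = 161; 172 ⊕ 161 = 13.

C1 = 146, C2 = 171, C3 = 185, C4 = 13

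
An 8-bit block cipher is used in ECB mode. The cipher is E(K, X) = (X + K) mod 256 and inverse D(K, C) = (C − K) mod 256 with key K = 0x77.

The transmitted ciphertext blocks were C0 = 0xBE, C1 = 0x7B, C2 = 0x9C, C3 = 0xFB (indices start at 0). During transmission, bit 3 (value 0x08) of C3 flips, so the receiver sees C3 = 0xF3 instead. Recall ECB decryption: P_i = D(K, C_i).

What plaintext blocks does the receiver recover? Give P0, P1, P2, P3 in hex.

P0 = 0x47, P1 = 0x04, P2 = 0x25, P3 = 0x7C

Only C3 changed, to 0xF3. In ECB, a change in C_i affects only P_i. Decrypting the received ciphertext:
P0: D(K, 0xBE) = 0x47.
P1: D(K, 0x7B) = 0x04.
P2: D(K, 0x9C) = 0x25.
P3: D(K, 0xF3) = 0x7C.
Blocks that differ from the original plaintext: P3.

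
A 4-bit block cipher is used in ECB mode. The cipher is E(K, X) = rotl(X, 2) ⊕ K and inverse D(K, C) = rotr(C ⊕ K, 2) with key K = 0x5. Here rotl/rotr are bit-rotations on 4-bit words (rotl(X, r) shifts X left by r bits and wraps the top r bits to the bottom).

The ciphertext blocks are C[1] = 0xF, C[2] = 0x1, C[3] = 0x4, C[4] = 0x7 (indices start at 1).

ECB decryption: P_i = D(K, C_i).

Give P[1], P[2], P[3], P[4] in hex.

P[1] = 0xA, P[2] = 0x1, P[3] = 0x4, P[4] = 0x8

P[1]: D(K, 0xF) = 0xA.
P[2]: D(K, 0x1) = 0x1.
P[3]: D(K, 0x4) = 0x4.
P[4]: D(K, 0x7) = 0x8.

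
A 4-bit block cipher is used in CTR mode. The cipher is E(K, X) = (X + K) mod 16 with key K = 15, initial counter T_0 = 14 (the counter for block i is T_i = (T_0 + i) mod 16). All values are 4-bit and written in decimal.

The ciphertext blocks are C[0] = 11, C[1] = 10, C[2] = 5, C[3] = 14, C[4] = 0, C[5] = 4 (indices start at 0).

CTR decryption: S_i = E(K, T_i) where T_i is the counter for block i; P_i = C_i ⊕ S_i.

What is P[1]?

P[1] = 4

P[1]: T = 15, S = E(K, T) = 14; 10 ⊕ 14 = 4.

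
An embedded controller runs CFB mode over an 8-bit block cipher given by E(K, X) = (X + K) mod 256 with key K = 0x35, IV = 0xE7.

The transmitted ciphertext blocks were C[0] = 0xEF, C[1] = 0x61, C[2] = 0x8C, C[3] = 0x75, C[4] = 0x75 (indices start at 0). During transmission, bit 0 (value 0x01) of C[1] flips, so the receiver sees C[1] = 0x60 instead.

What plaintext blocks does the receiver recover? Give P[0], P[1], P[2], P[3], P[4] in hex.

CFB decryption: P_i = C_i ⊕ E(K, C_{i−1}), with C_{−1} = IV.
Only C[1] changed, to 0x60. In CFB, a change in C_i flips the same bit in P_i and garbles P_{i+1}. Decrypting the received ciphertext:
P[0]: E(K, 0xE7) = 0x1C; 0xEF ⊕ 0x1C = 0xF3.
P[1]: E(K, 0xEF) = 0x24; 0x60 ⊕ 0x24 = 0x44.
P[2]: E(K, 0x60) = 0x95; 0x8C ⊕ 0x95 = 0x19.
P[3]: E(K, 0x8C) = 0xC1; 0x75 ⊕ 0xC1 = 0xB4.
P[4]: E(K, 0x75) = 0xAA; 0x75 ⊕ 0xAA = 0xDF.
Blocks that differ from the original plaintext: P[1], P[2].

P[0] = 0xF3, P[1] = 0x44, P[2] = 0x19, P[3] = 0xB4, P[4] = 0xDF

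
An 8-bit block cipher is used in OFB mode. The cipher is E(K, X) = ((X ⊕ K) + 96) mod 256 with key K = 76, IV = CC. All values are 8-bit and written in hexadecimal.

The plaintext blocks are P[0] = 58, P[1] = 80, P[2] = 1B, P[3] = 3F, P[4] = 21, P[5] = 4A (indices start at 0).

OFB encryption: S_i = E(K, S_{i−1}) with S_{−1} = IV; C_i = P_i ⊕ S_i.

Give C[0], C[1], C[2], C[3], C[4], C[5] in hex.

C[0] = 08, C[1] = 3C, C[2] = 7B, C[3] = 93, C[4] = 51, C[5] = D6

C[0]: S = E(K, CC) = 50; 58 ⊕ 50 = 08.
C[1]: S = E(K, 50) = BC; 80 ⊕ BC = 3C.
C[2]: S = E(K, BC) = 60; 1B ⊕ 60 = 7B.
C[3]: S = E(K, 60) = AC; 3F ⊕ AC = 93.
C[4]: S = E(K, AC) = 70; 21 ⊕ 70 = 51.
C[5]: S = E(K, 70) = 9C; 4A ⊕ 9C = D6.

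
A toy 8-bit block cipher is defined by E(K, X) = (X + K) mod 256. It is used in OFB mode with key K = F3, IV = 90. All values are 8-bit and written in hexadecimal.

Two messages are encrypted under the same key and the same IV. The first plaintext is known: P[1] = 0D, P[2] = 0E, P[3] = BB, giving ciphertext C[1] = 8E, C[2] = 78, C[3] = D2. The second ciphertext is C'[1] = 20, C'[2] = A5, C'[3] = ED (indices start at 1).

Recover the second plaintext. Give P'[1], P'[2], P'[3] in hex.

P'[1] = A3, P'[2] = D3, P'[3] = 84

In OFB with a reused IV, both messages share the same keystream S_i, so C_i ⊕ C'_i = P_i ⊕ P'_i and thus P'_i = P_i ⊕ C_i ⊕ C'_i.
P'[1]: 0D ⊕ 8E ⊕ 20 = A3.
P'[2]: 0E ⊕ 78 ⊕ A5 = D3.
P'[3]: BB ⊕ D2 ⊕ ED = 84.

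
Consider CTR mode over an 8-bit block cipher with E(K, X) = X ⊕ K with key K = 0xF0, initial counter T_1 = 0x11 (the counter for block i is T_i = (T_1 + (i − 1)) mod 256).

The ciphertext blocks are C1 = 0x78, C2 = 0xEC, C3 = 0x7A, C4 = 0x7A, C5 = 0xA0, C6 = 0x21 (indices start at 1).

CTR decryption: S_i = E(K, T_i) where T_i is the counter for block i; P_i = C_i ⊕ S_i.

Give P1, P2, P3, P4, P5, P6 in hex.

P1: T = 0x11, S = E(K, T) = 0xE1; 0x78 ⊕ 0xE1 = 0x99.
P2: T = 0x12, S = E(K, T) = 0xE2; 0xEC ⊕ 0xE2 = 0x0E.
P3: T = 0x13, S = E(K, T) = 0xE3; 0x7A ⊕ 0xE3 = 0x99.
P4: T = 0x14, S = E(K, T) = 0xE4; 0x7A ⊕ 0xE4 = 0x9E.
P5: T = 0x15, S = E(K, T) = 0xE5; 0xA0 ⊕ 0xE5 = 0x45.
P6: T = 0x16, S = E(K, T) = 0xE6; 0x21 ⊕ 0xE6 = 0xC7.

P1 = 0x99, P2 = 0x0E, P3 = 0x99, P4 = 0x9E, P5 = 0x45, P6 = 0xC7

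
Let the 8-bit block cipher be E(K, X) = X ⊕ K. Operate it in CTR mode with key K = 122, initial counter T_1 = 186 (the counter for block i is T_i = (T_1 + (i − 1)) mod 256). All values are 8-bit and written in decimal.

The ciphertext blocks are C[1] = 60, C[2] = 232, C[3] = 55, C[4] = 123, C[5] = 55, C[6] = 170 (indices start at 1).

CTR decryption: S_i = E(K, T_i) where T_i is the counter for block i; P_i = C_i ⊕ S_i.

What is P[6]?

P[6]: T = 191, S = E(K, T) = 197; 170 ⊕ 197 = 111.

P[6] = 111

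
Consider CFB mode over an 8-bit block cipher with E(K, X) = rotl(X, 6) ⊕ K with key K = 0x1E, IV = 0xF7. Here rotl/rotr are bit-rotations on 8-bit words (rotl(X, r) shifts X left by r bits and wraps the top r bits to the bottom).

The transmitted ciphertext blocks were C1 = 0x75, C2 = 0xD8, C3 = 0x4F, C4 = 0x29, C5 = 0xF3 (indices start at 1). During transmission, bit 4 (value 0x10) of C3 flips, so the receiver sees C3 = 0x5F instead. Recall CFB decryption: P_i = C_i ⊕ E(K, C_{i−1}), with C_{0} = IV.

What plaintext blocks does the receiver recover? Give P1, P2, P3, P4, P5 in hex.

P1 = 0x96, P2 = 0x9B, P3 = 0x77, P4 = 0xE0, P5 = 0xA7

Only C3 changed, to 0x5F. In CFB, a change in C_i flips the same bit in P_i and garbles P_{i+1}. Decrypting the received ciphertext:
P1: E(K, 0xF7) = 0xE3; 0x75 ⊕ 0xE3 = 0x96.
P2: E(K, 0x75) = 0x43; 0xD8 ⊕ 0x43 = 0x9B.
P3: E(K, 0xD8) = 0x28; 0x5F ⊕ 0x28 = 0x77.
P4: E(K, 0x5F) = 0xC9; 0x29 ⊕ 0xC9 = 0xE0.
P5: E(K, 0x29) = 0x54; 0xF3 ⊕ 0x54 = 0xA7.
Blocks that differ from the original plaintext: P3, P4.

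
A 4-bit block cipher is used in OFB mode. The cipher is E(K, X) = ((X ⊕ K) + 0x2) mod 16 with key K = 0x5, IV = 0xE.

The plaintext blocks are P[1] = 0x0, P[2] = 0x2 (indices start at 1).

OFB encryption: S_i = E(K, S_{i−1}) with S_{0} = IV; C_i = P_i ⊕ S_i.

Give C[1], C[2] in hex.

C[1] = 0xD, C[2] = 0x8

C[1]: S = E(K, 0xE) = 0xD; 0x0 ⊕ 0xD = 0xD.
C[2]: S = E(K, 0xD) = 0xA; 0x2 ⊕ 0xA = 0x8.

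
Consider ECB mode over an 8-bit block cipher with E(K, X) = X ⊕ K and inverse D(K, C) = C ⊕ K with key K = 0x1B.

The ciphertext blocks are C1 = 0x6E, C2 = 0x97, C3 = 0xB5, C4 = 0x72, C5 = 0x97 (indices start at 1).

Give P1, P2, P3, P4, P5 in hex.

ECB decryption: P_i = D(K, C_i).
P1: D(K, 0x6E) = 0x75.
P2: D(K, 0x97) = 0x8C.
P3: D(K, 0xB5) = 0xAE.
P4: D(K, 0x72) = 0x69.
P5: D(K, 0x97) = 0x8C.

P1 = 0x75, P2 = 0x8C, P3 = 0xAE, P4 = 0x69, P5 = 0x8C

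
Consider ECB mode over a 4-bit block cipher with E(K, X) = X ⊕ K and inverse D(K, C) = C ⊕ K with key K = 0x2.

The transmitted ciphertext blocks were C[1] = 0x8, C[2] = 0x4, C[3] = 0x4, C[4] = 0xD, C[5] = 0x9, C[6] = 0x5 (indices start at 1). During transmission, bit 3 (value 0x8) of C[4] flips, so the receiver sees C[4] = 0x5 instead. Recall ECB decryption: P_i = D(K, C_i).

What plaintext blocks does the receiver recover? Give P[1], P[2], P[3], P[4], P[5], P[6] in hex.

Only C[4] changed, to 0x5. In ECB, a change in C_i affects only P_i. Decrypting the received ciphertext:
P[1]: D(K, 0x8) = 0xA.
P[2]: D(K, 0x4) = 0x6.
P[3]: D(K, 0x4) = 0x6.
P[4]: D(K, 0x5) = 0x7.
P[5]: D(K, 0x9) = 0xB.
P[6]: D(K, 0x5) = 0x7.
Blocks that differ from the original plaintext: P[4].

P[1] = 0xA, P[2] = 0x6, P[3] = 0x6, P[4] = 0x7, P[5] = 0xB, P[6] = 0x7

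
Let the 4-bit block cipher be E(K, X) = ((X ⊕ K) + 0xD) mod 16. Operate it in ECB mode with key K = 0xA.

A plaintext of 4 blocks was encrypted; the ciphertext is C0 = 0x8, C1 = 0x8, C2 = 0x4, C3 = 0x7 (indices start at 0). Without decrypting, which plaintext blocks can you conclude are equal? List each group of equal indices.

P0 = P1

ECB encrypts each block independently with the same key, so equal ciphertext blocks imply equal plaintext blocks.
C0 = C1 = 0x8, so P0 = P1.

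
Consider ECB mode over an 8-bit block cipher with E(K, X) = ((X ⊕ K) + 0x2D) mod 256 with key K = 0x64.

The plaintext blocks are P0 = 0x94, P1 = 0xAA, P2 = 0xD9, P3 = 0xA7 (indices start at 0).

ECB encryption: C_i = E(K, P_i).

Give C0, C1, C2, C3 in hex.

C0: E(K, 0x94) = 0x1D.
C1: E(K, 0xAA) = 0xFB.
C2: E(K, 0xD9) = 0xEA.
C3: E(K, 0xA7) = 0xF0.

C0 = 0x1D, C1 = 0xFB, C2 = 0xEA, C3 = 0xF0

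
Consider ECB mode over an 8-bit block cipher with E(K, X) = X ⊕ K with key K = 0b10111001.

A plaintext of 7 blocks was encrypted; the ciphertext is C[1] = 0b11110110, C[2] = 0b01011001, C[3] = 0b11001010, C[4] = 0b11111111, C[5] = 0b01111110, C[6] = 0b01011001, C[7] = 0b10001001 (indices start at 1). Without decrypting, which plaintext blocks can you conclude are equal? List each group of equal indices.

P[2] = P[6]

ECB encrypts each block independently with the same key, so equal ciphertext blocks imply equal plaintext blocks.
C[2] = C[6] = 0b01011001, so P[2] = P[6].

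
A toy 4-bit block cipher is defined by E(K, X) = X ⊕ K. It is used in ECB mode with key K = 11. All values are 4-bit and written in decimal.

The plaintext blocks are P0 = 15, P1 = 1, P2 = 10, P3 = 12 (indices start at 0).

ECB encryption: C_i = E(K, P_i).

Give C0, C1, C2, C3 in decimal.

C0: E(K, 15) = 4.
C1: E(K, 1) = 10.
C2: E(K, 10) = 1.
C3: E(K, 12) = 7.

C0 = 4, C1 = 10, C2 = 1, C3 = 7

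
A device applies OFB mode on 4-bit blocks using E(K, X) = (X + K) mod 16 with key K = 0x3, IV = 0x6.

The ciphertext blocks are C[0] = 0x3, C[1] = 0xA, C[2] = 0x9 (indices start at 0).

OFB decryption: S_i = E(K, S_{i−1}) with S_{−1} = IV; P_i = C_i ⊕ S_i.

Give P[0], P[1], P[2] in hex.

P[0] = 0xA, P[1] = 0x6, P[2] = 0x6

P[0]: S = E(K, 0x6) = 0x9; 0x3 ⊕ 0x9 = 0xA.
P[1]: S = E(K, 0x9) = 0xC; 0xA ⊕ 0xC = 0x6.
P[2]: S = E(K, 0xC) = 0xF; 0x9 ⊕ 0xF = 0x6.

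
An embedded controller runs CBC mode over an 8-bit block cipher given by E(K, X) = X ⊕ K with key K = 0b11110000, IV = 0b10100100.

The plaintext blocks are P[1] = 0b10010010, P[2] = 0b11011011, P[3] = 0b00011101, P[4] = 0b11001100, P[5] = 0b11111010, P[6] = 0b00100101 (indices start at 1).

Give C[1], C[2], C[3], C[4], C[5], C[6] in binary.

C[1] = 0b11000110, C[2] = 0b11101101, C[3] = 0b00000000, C[4] = 0b00111100, C[5] = 0b00110110, C[6] = 0b11100011

CBC encryption: C_i = E(K, P_i ⊕ C_{i−1}), with C_{0} = IV.
C[1]: P[1] ⊕ 0b10100100 = 0b00110110; E(K, 0b00110110) = 0b11000110.
C[2]: P[2] ⊕ 0b11000110 = 0b00011101; E(K, 0b00011101) = 0b11101101.
C[3]: P[3] ⊕ 0b11101101 = 0b11110000; E(K, 0b11110000) = 0b00000000.
C[4]: P[4] ⊕ 0b00000000 = 0b11001100; E(K, 0b11001100) = 0b00111100.
C[5]: P[5] ⊕ 0b00111100 = 0b11000110; E(K, 0b11000110) = 0b00110110.
C[6]: P[6] ⊕ 0b00110110 = 0b00010011; E(K, 0b00010011) = 0b11100011.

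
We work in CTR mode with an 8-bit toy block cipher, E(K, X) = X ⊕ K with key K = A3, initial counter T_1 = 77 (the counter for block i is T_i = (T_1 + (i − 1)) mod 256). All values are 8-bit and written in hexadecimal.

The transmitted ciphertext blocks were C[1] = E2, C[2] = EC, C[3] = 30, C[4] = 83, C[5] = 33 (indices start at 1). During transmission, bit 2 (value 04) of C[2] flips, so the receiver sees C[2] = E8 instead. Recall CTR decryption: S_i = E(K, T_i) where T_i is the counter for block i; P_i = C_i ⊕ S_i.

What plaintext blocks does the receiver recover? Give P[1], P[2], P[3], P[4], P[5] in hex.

P[1] = 36, P[2] = 33, P[3] = EA, P[4] = 5A, P[5] = EB

Only C[2] changed, to E8. In CTR, a change in C_i flips the same bit in P_i only; the keystream is unaffected. Decrypting the received ciphertext:
P[1]: T = 77, S = E(K, T) = D4; E2 ⊕ D4 = 36.
P[2]: T = 78, S = E(K, T) = DB; E8 ⊕ DB = 33.
P[3]: T = 79, S = E(K, T) = DA; 30 ⊕ DA = EA.
P[4]: T = 7A, S = E(K, T) = D9; 83 ⊕ D9 = 5A.
P[5]: T = 7B, S = E(K, T) = D8; 33 ⊕ D8 = EB.
Blocks that differ from the original plaintext: P[2].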